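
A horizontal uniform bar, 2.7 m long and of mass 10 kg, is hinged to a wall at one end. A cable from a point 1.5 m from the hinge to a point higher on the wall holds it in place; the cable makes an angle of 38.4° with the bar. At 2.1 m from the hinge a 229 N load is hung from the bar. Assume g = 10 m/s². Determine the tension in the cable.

T ≈ 661 N

Take torques about the hinge: T sin 38.4° · 1.5 = 10×10×1.35 + 229×2.1 = 615.9 N·m.
So T = 615.9 / (0.6211 × 1.5) = 661.03 N.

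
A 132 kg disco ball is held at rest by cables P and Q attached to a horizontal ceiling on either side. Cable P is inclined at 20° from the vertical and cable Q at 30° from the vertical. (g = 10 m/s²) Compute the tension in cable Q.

Angles from the horizontal: cable P is 90° − 20° = 70°, cable Q is 90° − 30° = 60°.
Weight W = 132 × 10 = 1320 N acts straight down.
Horizontal: T_P cos 70° = T_Q cos 60°  →  T_P = 1.462 T_Q.
Vertical: T_P sin 70° + T_Q sin 60° = 1320.
Substituting the horizontal relation into the vertical equation gives 2.24 T_Q = 1320, so T_Q = 589.3 N.

T_Q ≈ 589 N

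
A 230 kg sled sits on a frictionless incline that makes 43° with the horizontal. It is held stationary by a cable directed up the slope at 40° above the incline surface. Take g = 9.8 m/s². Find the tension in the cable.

Take axes along and perpendicular to the incline. Weight components: W sin 43° = 1537 N down-slope, W cos 43° = 1648 N into the surface.
Along incline: T cos 40° = W sin 43° → T = 2007 N.
Perpendicular: N = W cos 43° − T sin 40° = 358.6 N.

T ≈ 2010 N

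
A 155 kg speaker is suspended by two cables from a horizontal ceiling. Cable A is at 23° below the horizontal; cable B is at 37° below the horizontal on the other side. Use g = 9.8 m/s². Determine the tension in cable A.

Weight W = 155 × 9.8 = 1519 N acts straight down.
Horizontal: T_A cos 23° = T_B cos 37°  →  T_B = 1.153 T_A.
Vertical: T_A sin 23° + T_B sin 37° = 1519.
Substituting the horizontal relation into the vertical equation gives 1.084 T_A = 1519, so T_A = 1401 N.

T_A ≈ 1400 N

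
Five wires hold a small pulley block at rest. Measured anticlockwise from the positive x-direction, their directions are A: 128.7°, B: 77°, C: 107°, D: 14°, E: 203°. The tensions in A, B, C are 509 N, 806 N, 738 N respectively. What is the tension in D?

T_D ≈ 12000 N

Resolve: ΣF_x = 509 cos 128.7° + 806 cos 77° + 738 cos 107° + T_D cos 14° + T_E cos 203° = 0.
        ΣF_y = 509 sin 128.7° + 806 sin 77° + 738 sin 107° + T_D sin 14° + T_E sin 203° = 0.
The known terms sum to (-352.7, 1888) N, so 0.9703 T_D − 0.9205 T_E = 352.7 and 0.2419 T_D − 0.3907 T_E = -1888.
Solving simultaneously: T_D = 11990 N, T_E = 12260 N.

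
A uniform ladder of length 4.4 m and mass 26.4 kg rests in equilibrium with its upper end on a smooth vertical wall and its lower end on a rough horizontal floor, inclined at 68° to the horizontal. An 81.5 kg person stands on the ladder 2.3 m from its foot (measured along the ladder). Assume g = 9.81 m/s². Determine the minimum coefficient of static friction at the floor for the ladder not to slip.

μ_min ≈ 0.209

ΣF_y = 0: N_floor = 26.4×9.81 + 81.5×9.81 = 1058.5 N.
Torques about the foot: N_wall · 4.4 sin 68° = 26.4×9.81×2.2 cos 68° + 81.5×9.81×2.3 cos 68° → N_wall = 221.17 N.
ΣF_x = 0: f_floor = N_wall = 221.17 N.
μ_min = f_floor / N_floor = 221.17 / 1058.5 = 0.2089.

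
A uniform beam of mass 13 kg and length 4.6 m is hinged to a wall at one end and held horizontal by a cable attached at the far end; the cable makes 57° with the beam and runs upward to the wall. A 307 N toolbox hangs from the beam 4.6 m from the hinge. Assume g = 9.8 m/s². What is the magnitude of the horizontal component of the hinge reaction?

H_x ≈ 241 N

Take torques about the hinge: T sin 57° · 4.6 = 13×9.8×2.3 + 307×4.6 = 1705.2 N·m.
So T = 1705.2 / (0.8387 × 4.6) = 442.01 N.
ΣF_x = 0: H_x = T cos 57° = 240.74 N.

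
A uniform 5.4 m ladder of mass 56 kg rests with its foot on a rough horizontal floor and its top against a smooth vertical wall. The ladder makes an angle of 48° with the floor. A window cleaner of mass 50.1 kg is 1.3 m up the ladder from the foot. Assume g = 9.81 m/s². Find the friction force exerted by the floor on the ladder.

Torques about the foot: N_wall · 5.4 sin 48° = 56×9.81×2.7 cos 48° + 50.1×9.81×1.3 cos 48° → N_wall = 353.86 N.
ΣF_x = 0: f_floor = N_wall = 353.86 N.

f ≈ 354 N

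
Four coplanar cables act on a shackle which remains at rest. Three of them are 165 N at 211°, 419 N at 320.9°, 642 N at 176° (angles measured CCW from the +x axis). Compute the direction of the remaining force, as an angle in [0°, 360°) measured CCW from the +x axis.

Sum the known components: ΣF_x = -456.7 N, ΣF_y = -304.5 N.
For equilibrium the remaining force must supply (−ΣF_x, −ΣF_y) = (456.7, 304.5) N.
Magnitude = √((456.7)² + (304.5)²) = 548.9 N; direction = atan2(304.5, 456.7) = 33.7°.

θ ≈ 33.7°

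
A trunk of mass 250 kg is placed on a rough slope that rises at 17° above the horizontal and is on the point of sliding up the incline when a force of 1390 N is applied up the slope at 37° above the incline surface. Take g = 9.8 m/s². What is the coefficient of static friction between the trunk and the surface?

On the verge of sliding up the incline, friction is at its maximum μN and acts down the slope.
Perpendicular to incline: N = W cos 17° − P sin 37° = 2343 − 836.5 = 1506 N.
Along incline: P cos 37° − μN = W sin 17° → μ = −(W sin 17° − P cos 37°) / N = 0.2614.

μ ≈ 0.261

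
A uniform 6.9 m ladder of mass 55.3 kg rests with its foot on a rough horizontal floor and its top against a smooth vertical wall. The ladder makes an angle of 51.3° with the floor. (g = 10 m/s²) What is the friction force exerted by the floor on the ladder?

f ≈ 222 N

Torques about the foot: N_wall · 6.9 sin 51.3° = 55.3×10×3.45 cos 51.3° → N_wall = 221.52 N.
ΣF_x = 0: f_floor = N_wall = 221.52 N.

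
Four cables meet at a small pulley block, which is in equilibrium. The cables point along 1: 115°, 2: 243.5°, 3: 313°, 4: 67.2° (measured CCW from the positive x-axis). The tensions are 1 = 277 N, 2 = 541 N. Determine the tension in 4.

T_4 ≈ 462 N

Resolve: ΣF_x = 277 cos 115° + 541 cos 243.5° + T_3 cos 313° + T_4 cos 67.2° = 0.
        ΣF_y = 277 sin 115° + 541 sin 243.5° + T_3 sin 313° + T_4 sin 67.2° = 0.
The known terms sum to (-358.5, -233.1) N, so 0.6820 T_3 + 0.3875 T_4 = 358.5 and -0.7314 T_3 + 0.9219 T_4 = 233.1.
Solving simultaneously: T_3 = 263.2 N, T_4 = 461.7 N.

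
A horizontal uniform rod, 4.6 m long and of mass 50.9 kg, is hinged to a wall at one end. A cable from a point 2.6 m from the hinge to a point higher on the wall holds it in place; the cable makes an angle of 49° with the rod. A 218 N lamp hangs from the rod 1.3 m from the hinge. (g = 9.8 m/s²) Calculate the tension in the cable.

T ≈ 729 N

Take torques about the hinge: T sin 49° · 2.6 = 50.9×9.8×2.3 + 218×1.3 = 1430.7 N·m.
So T = 1430.7 / (0.7547 × 2.6) = 729.11 N.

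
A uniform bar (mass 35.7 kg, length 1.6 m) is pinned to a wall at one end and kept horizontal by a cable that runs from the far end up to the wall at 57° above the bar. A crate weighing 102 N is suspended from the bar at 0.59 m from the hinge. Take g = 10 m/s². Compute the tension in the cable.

Take torques about the hinge: T sin 57° · 1.6 = 35.7×10×0.8 + 102×0.59 = 345.78 N·m.
So T = 345.78 / (0.8387 × 1.6) = 257.68 N.

T ≈ 258 N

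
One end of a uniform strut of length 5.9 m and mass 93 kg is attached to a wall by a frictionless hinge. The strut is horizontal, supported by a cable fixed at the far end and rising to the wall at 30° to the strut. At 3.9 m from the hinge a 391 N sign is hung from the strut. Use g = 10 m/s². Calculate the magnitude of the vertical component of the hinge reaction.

Take torques about the hinge: T sin 30° · 5.9 = 93×10×2.95 + 391×3.9 = 4268.4 N·m.
So T = 4268.4 / (0.5000 × 5.9) = 1446.9 N.
ΣF_y = 0: H_y = (93×10 + 391) − T sin 30° = 1321 − 723.46 = 597.54 N.

|H_y| ≈ 598 N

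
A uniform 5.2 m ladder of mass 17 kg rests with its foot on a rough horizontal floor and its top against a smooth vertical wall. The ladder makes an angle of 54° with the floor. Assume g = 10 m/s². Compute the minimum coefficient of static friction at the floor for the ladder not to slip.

ΣF_y = 0: N_floor = 17×10 = 170 N.
Torques about the foot: N_wall · 5.2 sin 54° = 17×10×2.6 cos 54° → N_wall = 61.756 N.
ΣF_x = 0: f_floor = N_wall = 61.756 N.
μ_min = f_floor / N_floor = 61.756 / 170 = 0.3633.

μ_min ≈ 0.363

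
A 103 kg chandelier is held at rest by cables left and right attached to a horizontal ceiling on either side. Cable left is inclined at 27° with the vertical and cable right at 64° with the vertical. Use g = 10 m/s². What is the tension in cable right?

T_right ≈ 468 N

Angles from the horizontal: cable left is 90° − 27° = 63°, cable right is 90° − 64° = 26°.
Weight W = 103 × 10 = 1030 N acts straight down.
Horizontal: T_left cos 63° = T_right cos 26°  →  T_left = 1.98 T_right.
Vertical: T_left sin 63° + T_right sin 26° = 1030.
Substituting the horizontal relation into the vertical equation gives 2.202 T_right = 1030, so T_right = 467.7 N.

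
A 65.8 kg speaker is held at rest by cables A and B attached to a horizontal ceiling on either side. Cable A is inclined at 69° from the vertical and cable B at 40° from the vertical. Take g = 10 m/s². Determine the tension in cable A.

T_A ≈ 447 N

Angles from the horizontal: cable A is 90° − 69° = 21°, cable B is 90° − 40° = 50°.
Weight W = 65.8 × 10 = 658 N acts straight down.
Horizontal: T_A cos 21° = T_B cos 50°  →  T_B = 1.452 T_A.
Vertical: T_A sin 21° + T_B sin 50° = 658.
Substituting the horizontal relation into the vertical equation gives 1.471 T_A = 658, so T_A = 447.3 N.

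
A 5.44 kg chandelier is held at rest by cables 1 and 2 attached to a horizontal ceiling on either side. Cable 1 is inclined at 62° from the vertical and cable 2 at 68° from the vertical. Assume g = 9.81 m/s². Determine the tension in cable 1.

Angles from the horizontal: cable 1 is 90° − 62° = 28°, cable 2 is 90° − 68° = 22°.
Weight W = 5.44 × 9.81 = 53.37 N acts straight down.
Horizontal: T_1 cos 28° = T_2 cos 22°  →  T_2 = 0.9523 T_1.
Vertical: T_1 sin 28° + T_2 sin 22° = 53.37.
Substituting the horizontal relation into the vertical equation gives 0.8262 T_1 = 53.37, so T_1 = 64.59 N.

T_1 ≈ 64.6 N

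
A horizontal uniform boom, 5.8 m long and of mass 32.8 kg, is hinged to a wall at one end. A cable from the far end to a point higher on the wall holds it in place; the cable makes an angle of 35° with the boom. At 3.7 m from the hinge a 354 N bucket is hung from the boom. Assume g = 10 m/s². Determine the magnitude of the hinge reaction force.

|H| ≈ 629 N

Take torques about the hinge: T sin 35° · 5.8 = 32.8×10×2.9 + 354×3.7 = 2261 N·m.
So T = 2261 / (0.5736 × 5.8) = 679.64 N.
ΣF_x = 0: H_x = T cos 35° = 556.73 N.
ΣF_y = 0: H_y = (32.8×10 + 354) − T sin 35° = 682 − 389.83 = 292.17 N.
|H| = √(H_x² + H_y²) = √((556.73)² + (292.17)²) = 628.74 N.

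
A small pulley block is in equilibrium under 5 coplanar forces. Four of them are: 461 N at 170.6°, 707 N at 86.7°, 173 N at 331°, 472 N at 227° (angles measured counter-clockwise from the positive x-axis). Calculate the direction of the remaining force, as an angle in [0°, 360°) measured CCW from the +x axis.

Sum the known components: ΣF_x = -584.7 N, ΣF_y = 352 N.
For equilibrium the remaining force must supply (−ΣF_x, −ΣF_y) = (584.7, -352) N.
Magnitude = √((584.7)² + (-352)²) = 682.5 N; direction = atan2(-352, 584.7) = 328.9°.

θ ≈ 329°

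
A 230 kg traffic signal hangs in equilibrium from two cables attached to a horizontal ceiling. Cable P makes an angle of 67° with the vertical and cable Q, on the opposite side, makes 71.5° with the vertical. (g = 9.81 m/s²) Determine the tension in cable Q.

Angles from the horizontal: cable P is 90° − 67° = 23°, cable Q is 90° − 71.5° = 18.5°.
Weight W = 230 × 9.81 = 2256 N acts straight down.
Horizontal: T_P cos 23° = T_Q cos 18.5°  →  T_P = 1.03 T_Q.
Vertical: T_P sin 23° + T_Q sin 18.5° = 2256.
Substituting the horizontal relation into the vertical equation gives 0.7198 T_Q = 2256, so T_Q = 3134 N.

T_Q ≈ 3130 N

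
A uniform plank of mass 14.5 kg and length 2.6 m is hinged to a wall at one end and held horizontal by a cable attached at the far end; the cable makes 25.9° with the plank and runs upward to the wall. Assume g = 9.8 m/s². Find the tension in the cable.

T ≈ 163 N

Take torques about the hinge: T sin 25.9° · 2.6 = 14.5×9.8×1.3 = 184.73 N·m.
So T = 184.73 / (0.4368 × 2.6) = 162.66 N.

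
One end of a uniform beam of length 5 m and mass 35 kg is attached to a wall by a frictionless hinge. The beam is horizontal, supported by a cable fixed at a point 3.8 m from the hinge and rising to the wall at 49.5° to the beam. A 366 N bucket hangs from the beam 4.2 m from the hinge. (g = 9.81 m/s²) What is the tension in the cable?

Take torques about the hinge: T sin 49.5° · 3.8 = 35×9.81×2.5 + 366×4.2 = 2395.6 N·m.
So T = 2395.6 / (0.7604 × 3.8) = 829.05 N.

T ≈ 829 N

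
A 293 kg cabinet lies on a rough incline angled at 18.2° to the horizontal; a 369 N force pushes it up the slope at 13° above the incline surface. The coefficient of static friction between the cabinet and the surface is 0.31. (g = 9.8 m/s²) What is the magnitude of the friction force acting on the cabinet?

Axes along / perpendicular to the incline. W sin 18.2° = 896.8 N down-slope; W cos 18.2° = 2728 N into the surface.
Perpendicular: N = W cos 18.2° − P sin 13° = 2728 − 83.01 = 2645 N.
Along incline: P cos 13° + f = W sin 18.2° (friction acts up-slope) → f = 896.8 − 359.5 = 537.3 N.
|f| = 537.3 N ≤ μN = 819.9 N, so the cabinet is indeed static.

f ≈ 537 N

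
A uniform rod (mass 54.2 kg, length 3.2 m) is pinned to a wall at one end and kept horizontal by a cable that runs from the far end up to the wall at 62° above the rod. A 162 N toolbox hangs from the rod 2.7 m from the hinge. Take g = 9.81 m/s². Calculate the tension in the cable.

Take torques about the hinge: T sin 62° · 3.2 = 54.2×9.81×1.6 + 162×2.7 = 1288.1 N·m.
So T = 1288.1 / (0.8829 × 3.2) = 455.9 N.

T ≈ 456 N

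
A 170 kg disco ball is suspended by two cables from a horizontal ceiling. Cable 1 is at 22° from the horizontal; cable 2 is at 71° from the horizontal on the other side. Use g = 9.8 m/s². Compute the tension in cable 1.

Weight W = 170 × 9.8 = 1666 N acts straight down.
Horizontal: T_1 cos 22° = T_2 cos 71°  →  T_2 = 2.848 T_1.
Vertical: T_1 sin 22° + T_2 sin 71° = 1666.
Substituting the horizontal relation into the vertical equation gives 3.067 T_1 = 1666, so T_1 = 543.1 N.

T_1 ≈ 543 N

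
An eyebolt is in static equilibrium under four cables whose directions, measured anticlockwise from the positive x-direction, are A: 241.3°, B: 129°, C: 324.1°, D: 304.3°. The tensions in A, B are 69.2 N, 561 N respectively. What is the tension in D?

Resolve: ΣF_x = 69.2 cos 241.3° + 561 cos 129° + T_C cos 324.1° + T_D cos 304.3° = 0.
        ΣF_y = 69.2 sin 241.3° + 561 sin 129° + T_C sin 324.1° + T_D sin 304.3° = 0.
The known terms sum to (-386.3, 375.3) N, so 0.8100 T_C + 0.5635 T_D = 386.3 and -0.5864 T_C − 0.8261 T_D = -375.3.
Solving simultaneously: T_C = 317.7 N, T_D = 228.8 N.

T_D ≈ 229 N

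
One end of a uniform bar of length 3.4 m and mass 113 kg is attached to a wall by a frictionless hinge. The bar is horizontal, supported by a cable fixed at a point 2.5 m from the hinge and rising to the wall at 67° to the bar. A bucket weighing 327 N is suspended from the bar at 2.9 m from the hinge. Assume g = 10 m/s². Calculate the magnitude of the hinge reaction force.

Take torques about the hinge: T sin 67° · 2.5 = 113×10×1.7 + 327×2.9 = 2869.3 N·m.
So T = 2869.3 / (0.9205 × 2.5) = 1246.8 N.
ΣF_x = 0: H_x = T cos 67° = 487.18 N.
ΣF_y = 0: H_y = (113×10 + 327) − T sin 67° = 1457 − 1147.7 = 309.28 N.
|H| = √(H_x² + H_y²) = √((487.18)² + (309.28)²) = 577.06 N.

|H| ≈ 577 N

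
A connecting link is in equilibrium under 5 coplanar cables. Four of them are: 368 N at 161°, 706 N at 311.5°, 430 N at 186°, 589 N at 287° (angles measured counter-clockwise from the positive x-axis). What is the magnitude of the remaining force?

F ≈ 1030 N

Sum the known components: ΣF_x = -135.6 N, ΣF_y = -1017 N.
For equilibrium the remaining force must supply (−ΣF_x, −ΣF_y) = (135.6, 1017) N.
Magnitude = √((135.6)² + (1017)²) = 1026 N; direction = atan2(1017, 135.6) = 82.4°.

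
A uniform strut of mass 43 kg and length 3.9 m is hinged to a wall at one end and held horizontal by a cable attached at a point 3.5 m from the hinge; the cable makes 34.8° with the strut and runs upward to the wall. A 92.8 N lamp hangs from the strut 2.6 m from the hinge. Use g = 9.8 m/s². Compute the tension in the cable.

T ≈ 532 N

Take torques about the hinge: T sin 34.8° · 3.5 = 43×9.8×1.95 + 92.8×2.6 = 1063 N·m.
So T = 1063 / (0.5707 × 3.5) = 532.17 N.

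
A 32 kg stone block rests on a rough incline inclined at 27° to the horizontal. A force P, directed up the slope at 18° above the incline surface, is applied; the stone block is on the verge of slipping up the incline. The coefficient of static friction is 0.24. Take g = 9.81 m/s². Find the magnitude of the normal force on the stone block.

N ≈ 217 N

On the verge of sliding up the incline, friction equals μN and acts down the slope.
Perpendicular: N + P sin 18° = W cos 27° = 279.7 N.
Along incline: P cos 18° = W sin 27° + μN  with W sin 27° = 142.5 N.
Solving the pair for P and N: P = 204.5 N, N = 216.5 N (and f = μN = 51.96 N).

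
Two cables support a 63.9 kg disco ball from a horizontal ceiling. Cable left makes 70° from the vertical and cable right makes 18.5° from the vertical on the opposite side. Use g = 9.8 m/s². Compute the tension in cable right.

Angles from the horizontal: cable left is 90° − 70° = 20°, cable right is 90° − 18.5° = 71.5°.
Weight W = 63.9 × 9.8 = 626.2 N acts straight down.
Horizontal: T_left cos 20° = T_right cos 71.5°  →  T_left = 0.3377 T_right.
Vertical: T_left sin 20° + T_right sin 71.5° = 626.2.
Substituting the horizontal relation into the vertical equation gives 1.064 T_right = 626.2, so T_right = 588.7 N.

T_right ≈ 589 N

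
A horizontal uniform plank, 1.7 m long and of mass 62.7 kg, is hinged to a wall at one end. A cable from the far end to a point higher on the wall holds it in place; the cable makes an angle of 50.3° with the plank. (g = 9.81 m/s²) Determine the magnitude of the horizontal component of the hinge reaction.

H_x ≈ 255 N

Take torques about the hinge: T sin 50.3° · 1.7 = 62.7×9.81×0.85 = 522.82 N·m.
So T = 522.82 / (0.7694 × 1.7) = 399.72 N.
ΣF_x = 0: H_x = T cos 50.3° = 255.33 N.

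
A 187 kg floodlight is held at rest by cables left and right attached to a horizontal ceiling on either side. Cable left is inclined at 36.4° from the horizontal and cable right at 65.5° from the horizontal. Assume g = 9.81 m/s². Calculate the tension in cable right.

T_right ≈ 1510 N

Weight W = 187 × 9.81 = 1834 N acts straight down.
Horizontal: T_left cos 36.4° = T_right cos 65.5°  →  T_left = 0.5152 T_right.
Vertical: T_left sin 36.4° + T_right sin 65.5° = 1834.
Substituting the horizontal relation into the vertical equation gives 1.216 T_right = 1834, so T_right = 1509 N.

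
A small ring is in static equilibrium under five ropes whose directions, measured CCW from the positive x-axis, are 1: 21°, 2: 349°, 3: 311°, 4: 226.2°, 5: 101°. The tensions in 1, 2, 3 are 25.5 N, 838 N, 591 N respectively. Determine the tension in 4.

T_4 ≈ 1340 N

Resolve: ΣF_x = 25.5 cos 21° + 838 cos 349° + 591 cos 311° + T_4 cos 226.2° + T_5 cos 101° = 0.
        ΣF_y = 25.5 sin 21° + 838 sin 349° + 591 sin 311° + T_4 sin 226.2° + T_5 sin 101° = 0.
The known terms sum to (1234, -596.8) N, so -0.6921 T_4 − 0.1908 T_5 = -1234 and -0.7218 T_4 + 0.9816 T_5 = 596.8.
Solving simultaneously: T_4 = 1343 N, T_5 = 1596 N.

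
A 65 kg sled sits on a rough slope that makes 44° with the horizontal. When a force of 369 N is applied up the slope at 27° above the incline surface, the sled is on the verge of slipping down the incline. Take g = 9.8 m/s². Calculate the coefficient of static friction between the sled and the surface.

On the verge of sliding down the incline, friction is at its maximum μN and acts up the slope.
Perpendicular to incline: N = W cos 44° − P sin 27° = 458.2 − 167.5 = 290.7 N.
Along incline: P cos 27° + μN = W sin 44° → μ = (W sin 44° − P cos 27°) / N = 0.3912.

μ ≈ 0.391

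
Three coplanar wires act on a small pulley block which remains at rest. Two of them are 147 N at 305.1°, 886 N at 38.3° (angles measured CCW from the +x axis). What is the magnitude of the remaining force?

F ≈ 890 N

Sum the known components: ΣF_x = 779.8 N, ΣF_y = 428.9 N.
For equilibrium the remaining force must supply (−ΣF_x, −ΣF_y) = (-779.8, -428.9) N.
Magnitude = √((-779.8)² + (-428.9)²) = 890 N; direction = atan2(-428.9, -779.8) = 208.8°.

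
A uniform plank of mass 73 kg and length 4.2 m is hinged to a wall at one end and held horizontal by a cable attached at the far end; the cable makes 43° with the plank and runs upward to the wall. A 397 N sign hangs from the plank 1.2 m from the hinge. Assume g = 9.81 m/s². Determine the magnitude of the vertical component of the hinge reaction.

Take torques about the hinge: T sin 43° · 4.2 = 73×9.81×2.1 + 397×1.2 = 1980.3 N·m.
So T = 1980.3 / (0.6820 × 4.2) = 691.34 N.
ΣF_y = 0: H_y = (73×9.81 + 397) − T sin 43° = 1113.1 − 471.49 = 641.64 N.

|H_y| ≈ 642 N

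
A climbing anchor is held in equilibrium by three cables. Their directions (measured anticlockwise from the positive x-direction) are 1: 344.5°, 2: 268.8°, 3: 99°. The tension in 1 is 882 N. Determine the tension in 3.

T_3 ≈ 4830 N

Resolve: ΣF_x = 882 cos 344.5° + T_2 cos 268.8° + T_3 cos 99° = 0.
        ΣF_y = 882 sin 344.5° + T_2 sin 268.8° + T_3 sin 99° = 0.
The known terms sum to (849.9, -235.7) N, so -0.0209 T_2 − 0.1564 T_3 = -849.9 and -0.9998 T_2 + 0.9877 T_3 = 235.7.
Solving simultaneously: T_2 = 4532 N, T_3 = 4826 N.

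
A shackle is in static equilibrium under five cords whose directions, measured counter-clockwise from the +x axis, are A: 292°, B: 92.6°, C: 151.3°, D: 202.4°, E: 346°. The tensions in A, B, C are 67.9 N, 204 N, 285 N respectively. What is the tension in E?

Resolve: ΣF_x = 67.9 cos 292° + 204 cos 92.6° + 285 cos 151.3° + T_D cos 202.4° + T_E cos 346° = 0.
        ΣF_y = 67.9 sin 292° + 204 sin 92.6° + 285 sin 151.3° + T_D sin 202.4° + T_E sin 346° = 0.
The known terms sum to (-233.8, 277.7) N, so -0.9245 T_D + 0.9703 T_E = 233.8 and -0.3811 T_D − 0.2419 T_E = -277.7.
Solving simultaneously: T_D = 358.7 N, T_E = 582.8 N.

T_E ≈ 583 N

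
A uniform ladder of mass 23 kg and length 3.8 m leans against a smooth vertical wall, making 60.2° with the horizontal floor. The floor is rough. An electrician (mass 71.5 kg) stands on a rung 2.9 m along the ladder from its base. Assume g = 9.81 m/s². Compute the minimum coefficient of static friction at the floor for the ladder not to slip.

μ_min ≈ 0.400

ΣF_y = 0: N_floor = 23×9.81 + 71.5×9.81 = 927.05 N.
Torques about the foot: N_wall · 3.8 sin 60.2° = 23×9.81×1.9 cos 60.2° + 71.5×9.81×2.9 cos 60.2° → N_wall = 371.17 N.
ΣF_x = 0: f_floor = N_wall = 371.17 N.
μ_min = f_floor / N_floor = 371.17 / 927.05 = 0.4004.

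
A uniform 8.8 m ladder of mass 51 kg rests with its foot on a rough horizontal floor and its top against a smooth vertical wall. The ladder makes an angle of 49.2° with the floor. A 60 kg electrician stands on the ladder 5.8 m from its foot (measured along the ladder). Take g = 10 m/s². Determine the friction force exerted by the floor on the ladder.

f ≈ 561 N

Torques about the foot: N_wall · 8.8 sin 49.2° = 51×10×4.4 cos 49.2° + 60×10×5.8 cos 49.2° → N_wall = 561.46 N.
ΣF_x = 0: f_floor = N_wall = 561.46 N.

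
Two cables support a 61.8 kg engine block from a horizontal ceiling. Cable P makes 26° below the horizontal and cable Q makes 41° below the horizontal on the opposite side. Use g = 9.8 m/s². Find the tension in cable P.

Weight W = 61.8 × 9.8 = 605.6 N acts straight down.
Horizontal: T_P cos 26° = T_Q cos 41°  →  T_Q = 1.191 T_P.
Vertical: T_P sin 26° + T_Q sin 41° = 605.6.
Substituting the horizontal relation into the vertical equation gives 1.22 T_P = 605.6, so T_P = 496.6 N.

T_P ≈ 497 N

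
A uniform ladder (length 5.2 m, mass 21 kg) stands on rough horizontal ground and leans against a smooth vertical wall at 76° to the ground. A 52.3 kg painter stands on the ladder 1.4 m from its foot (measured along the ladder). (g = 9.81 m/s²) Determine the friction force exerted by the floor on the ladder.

Torques about the foot: N_wall · 5.2 sin 76° = 21×9.81×2.6 cos 76° + 52.3×9.81×1.4 cos 76° → N_wall = 60.122 N.
ΣF_x = 0: f_floor = N_wall = 60.122 N.

f ≈ 60.1 N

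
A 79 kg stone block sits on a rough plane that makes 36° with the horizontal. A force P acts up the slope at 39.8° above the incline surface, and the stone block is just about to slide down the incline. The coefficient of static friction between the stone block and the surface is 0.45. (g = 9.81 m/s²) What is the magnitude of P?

P ≈ 361 N

On the verge of sliding down the incline, friction equals μN and acts up the slope.
Perpendicular: N + P sin 39.8° = W cos 36° = 627 N.
Along incline: P cos 39.8° + μN = W sin 36° with W sin 36° = 455.5 N.
Solving the pair for P and N: P = 361 N, N = 395.9 N (and f = μN = 178.1 N).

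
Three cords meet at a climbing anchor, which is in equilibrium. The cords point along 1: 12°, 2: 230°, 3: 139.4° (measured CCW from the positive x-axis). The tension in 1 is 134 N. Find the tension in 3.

Resolve: ΣF_x = 134 cos 12° + T_2 cos 230° + T_3 cos 139.4° = 0.
        ΣF_y = 134 sin 12° + T_2 sin 230° + T_3 sin 139.4° = 0.
The known terms sum to (131.1, 27.86) N, so -0.6428 T_2 − 0.7593 T_3 = -131.1 and -0.7660 T_2 + 0.6508 T_3 = -27.86.
Solving simultaneously: T_2 = 106.5 N, T_3 = 82.50 N.

T_3 ≈ 82.5 N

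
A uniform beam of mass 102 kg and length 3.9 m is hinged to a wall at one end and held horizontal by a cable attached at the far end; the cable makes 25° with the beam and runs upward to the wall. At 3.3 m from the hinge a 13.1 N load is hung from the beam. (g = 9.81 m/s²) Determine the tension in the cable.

T ≈ 1210 N

Take torques about the hinge: T sin 25° · 3.9 = 102×9.81×1.95 + 13.1×3.3 = 1994.4 N·m.
So T = 1994.4 / (0.4226 × 3.9) = 1210.1 N.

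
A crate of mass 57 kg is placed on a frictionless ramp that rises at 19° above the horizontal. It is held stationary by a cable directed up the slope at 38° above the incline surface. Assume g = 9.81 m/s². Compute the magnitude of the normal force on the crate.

Take axes along and perpendicular to the incline. Weight components: W sin 19° = 182 N down-slope, W cos 19° = 528.7 N into the surface.
Along incline: T cos 38° = W sin 19° → T = 231 N.
Perpendicular: N = W cos 19° − T sin 38° = 386.5 N.

N ≈ 386 N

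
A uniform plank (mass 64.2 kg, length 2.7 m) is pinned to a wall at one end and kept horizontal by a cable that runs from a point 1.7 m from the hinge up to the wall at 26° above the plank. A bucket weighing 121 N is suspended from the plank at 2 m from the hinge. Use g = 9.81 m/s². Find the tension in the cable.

Take torques about the hinge: T sin 26° · 1.7 = 64.2×9.81×1.35 + 121×2 = 1092.2 N·m.
So T = 1092.2 / (0.4384 × 1.7) = 1465.6 N.

T ≈ 1470 N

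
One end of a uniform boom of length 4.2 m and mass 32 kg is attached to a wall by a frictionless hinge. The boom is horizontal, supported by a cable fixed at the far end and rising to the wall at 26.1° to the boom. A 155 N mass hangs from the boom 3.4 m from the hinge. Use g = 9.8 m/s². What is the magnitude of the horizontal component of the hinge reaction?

H_x ≈ 576 N

Take torques about the hinge: T sin 26.1° · 4.2 = 32×9.8×2.1 + 155×3.4 = 1185.6 N·m.
So T = 1185.6 / (0.4399 × 4.2) = 641.63 N.
ΣF_x = 0: H_x = T cos 26.1° = 576.2 N.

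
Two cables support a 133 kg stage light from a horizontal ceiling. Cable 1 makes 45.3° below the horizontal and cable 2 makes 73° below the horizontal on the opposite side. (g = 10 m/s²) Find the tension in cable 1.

Weight W = 133 × 10 = 1330 N acts straight down.
Horizontal: T_1 cos 45.3° = T_2 cos 73°  →  T_2 = 2.406 T_1.
Vertical: T_1 sin 45.3° + T_2 sin 73° = 1330.
Substituting the horizontal relation into the vertical equation gives 3.011 T_1 = 1330, so T_1 = 441.6 N.

T_1 ≈ 442 N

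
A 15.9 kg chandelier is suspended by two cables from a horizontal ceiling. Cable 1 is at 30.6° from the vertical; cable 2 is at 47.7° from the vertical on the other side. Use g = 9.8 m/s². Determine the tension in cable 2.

Angles from the horizontal: cable 1 is 90° − 30.6° = 59.4°, cable 2 is 90° − 47.7° = 42.3°.
Weight W = 15.9 × 9.8 = 155.8 N acts straight down.
Horizontal: T_1 cos 59.4° = T_2 cos 42.3°  →  T_1 = 1.453 T_2.
Vertical: T_1 sin 59.4° + T_2 sin 42.3° = 155.8.
Substituting the horizontal relation into the vertical equation gives 1.924 T_2 = 155.8, so T_2 = 81 N.

T_2 ≈ 81 N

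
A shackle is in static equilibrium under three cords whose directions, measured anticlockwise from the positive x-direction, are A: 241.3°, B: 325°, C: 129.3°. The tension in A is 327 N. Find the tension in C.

Resolve: ΣF_x = 327 cos 241.3° + T_B cos 325° + T_C cos 129.3° = 0.
        ΣF_y = 327 sin 241.3° + T_B sin 325° + T_C sin 129.3° = 0.
The known terms sum to (-157, -286.8) N, so 0.8192 T_B − 0.6334 T_C = 157 and -0.5736 T_B + 0.7738 T_C = 286.8.
Solving simultaneously: T_B = 1120 N, T_C = 1201 N.

T_C ≈ 1200 N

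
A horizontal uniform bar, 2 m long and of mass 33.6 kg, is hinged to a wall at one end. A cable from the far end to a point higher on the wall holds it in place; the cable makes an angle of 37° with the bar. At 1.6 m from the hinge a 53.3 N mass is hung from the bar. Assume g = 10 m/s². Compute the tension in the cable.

T ≈ 350 N

Take torques about the hinge: T sin 37° · 2 = 33.6×10×1 + 53.3×1.6 = 421.28 N·m.
So T = 421.28 / (0.6018 × 2) = 350.01 N.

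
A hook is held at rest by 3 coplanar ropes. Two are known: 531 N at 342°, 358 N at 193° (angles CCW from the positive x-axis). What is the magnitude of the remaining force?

Sum the known components: ΣF_x = 156.2 N, ΣF_y = -244.6 N.
For equilibrium the remaining force must supply (−ΣF_x, −ΣF_y) = (-156.2, 244.6) N.
Magnitude = √((-156.2)² + (244.6)²) = 290.2 N; direction = atan2(244.6, -156.2) = 122.6°.

F ≈ 290 N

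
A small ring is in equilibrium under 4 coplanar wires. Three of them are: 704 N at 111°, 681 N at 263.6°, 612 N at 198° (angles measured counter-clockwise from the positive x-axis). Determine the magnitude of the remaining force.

Sum the known components: ΣF_x = -910.2 N, ΣF_y = -208.6 N.
For equilibrium the remaining force must supply (−ΣF_x, −ΣF_y) = (910.2, 208.6) N.
Magnitude = √((910.2)² + (208.6)²) = 933.9 N; direction = atan2(208.6, 910.2) = 12.9°.

F ≈ 934 N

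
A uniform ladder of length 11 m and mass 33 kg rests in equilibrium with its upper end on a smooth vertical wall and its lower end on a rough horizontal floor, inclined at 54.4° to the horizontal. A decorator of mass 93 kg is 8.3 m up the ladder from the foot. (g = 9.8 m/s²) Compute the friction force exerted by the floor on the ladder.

f ≈ 608 N

Torques about the foot: N_wall · 11 sin 54.4° = 33×9.8×5.5 cos 54.4° + 93×9.8×8.3 cos 54.4° → N_wall = 608.11 N.
ΣF_x = 0: f_floor = N_wall = 608.11 N.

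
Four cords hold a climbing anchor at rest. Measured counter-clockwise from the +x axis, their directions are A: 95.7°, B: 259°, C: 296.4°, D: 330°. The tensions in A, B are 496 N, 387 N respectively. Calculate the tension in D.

T_D ≈ 108 N

Resolve: ΣF_x = 496 cos 95.7° + 387 cos 259° + T_C cos 296.4° + T_D cos 330° = 0.
        ΣF_y = 496 sin 95.7° + 387 sin 259° + T_C sin 296.4° + T_D sin 330° = 0.
The known terms sum to (-123.1, 113.7) N, so 0.4446 T_C + 0.8660 T_D = 123.1 and -0.8957 T_C − 0.5000 T_D = -113.7.
Solving simultaneously: T_C = 66.64 N, T_D = 107.9 N.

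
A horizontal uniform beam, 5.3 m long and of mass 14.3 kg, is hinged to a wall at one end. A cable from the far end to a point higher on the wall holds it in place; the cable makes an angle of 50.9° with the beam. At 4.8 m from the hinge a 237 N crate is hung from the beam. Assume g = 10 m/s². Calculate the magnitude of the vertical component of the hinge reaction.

|H_y| ≈ 93.9 N

Take torques about the hinge: T sin 50.9° · 5.3 = 14.3×10×2.65 + 237×4.8 = 1516.5 N·m.
So T = 1516.5 / (0.7760 × 5.3) = 368.72 N.
ΣF_y = 0: H_y = (14.3×10 + 237) − T sin 50.9° = 380 − 286.14 = 93.858 N.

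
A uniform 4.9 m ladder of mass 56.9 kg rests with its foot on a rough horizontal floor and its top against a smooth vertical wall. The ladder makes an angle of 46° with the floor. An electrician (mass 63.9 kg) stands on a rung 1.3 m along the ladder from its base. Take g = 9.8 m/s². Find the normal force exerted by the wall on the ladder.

Torques about the foot: N_wall · 4.9 sin 46° = 56.9×9.8×2.45 cos 46° + 63.9×9.8×1.3 cos 46° → N_wall = 429.68 N.

N_wall ≈ 430 N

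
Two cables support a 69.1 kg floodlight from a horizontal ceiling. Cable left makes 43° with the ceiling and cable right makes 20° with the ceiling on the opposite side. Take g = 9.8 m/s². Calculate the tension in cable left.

Weight W = 69.1 × 9.8 = 677.2 N acts straight down.
Horizontal: T_left cos 43° = T_right cos 20°  →  T_right = 0.7783 T_left.
Vertical: T_left sin 43° + T_right sin 20° = 677.2.
Substituting the horizontal relation into the vertical equation gives 0.9482 T_left = 677.2, so T_left = 714.2 N.

T_left ≈ 714 N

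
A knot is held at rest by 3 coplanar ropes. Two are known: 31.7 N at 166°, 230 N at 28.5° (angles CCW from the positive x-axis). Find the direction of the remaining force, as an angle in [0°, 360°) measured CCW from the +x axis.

Sum the known components: ΣF_x = 171.4 N, ΣF_y = 117.4 N.
For equilibrium the remaining force must supply (−ΣF_x, −ΣF_y) = (-171.4, -117.4) N.
Magnitude = √((-171.4)² + (-117.4)²) = 207.7 N; direction = atan2(-117.4, -171.4) = 214.4°.

θ ≈ 214°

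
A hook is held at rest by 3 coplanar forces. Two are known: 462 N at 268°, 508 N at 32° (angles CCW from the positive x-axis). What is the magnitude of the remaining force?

Sum the known components: ΣF_x = 414.7 N, ΣF_y = -192.5 N.
For equilibrium the remaining force must supply (−ΣF_x, −ΣF_y) = (-414.7, 192.5) N.
Magnitude = √((-414.7)² + (192.5)²) = 457.2 N; direction = atan2(192.5, -414.7) = 155.1°.

F ≈ 457 N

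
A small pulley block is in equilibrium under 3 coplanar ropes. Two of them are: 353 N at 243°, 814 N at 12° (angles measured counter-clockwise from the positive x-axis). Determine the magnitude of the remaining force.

F ≈ 652 N

Sum the known components: ΣF_x = 636 N, ΣF_y = -145.3 N.
For equilibrium the remaining force must supply (−ΣF_x, −ΣF_y) = (-636, 145.3) N.
Magnitude = √((-636)² + (145.3)²) = 652.3 N; direction = atan2(145.3, -636) = 167.1°.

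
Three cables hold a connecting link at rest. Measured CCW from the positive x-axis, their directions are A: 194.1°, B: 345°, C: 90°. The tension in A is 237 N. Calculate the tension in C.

Resolve: ΣF_x = 237 cos 194.1° + T_B cos 345° + T_C cos 90° = 0.
        ΣF_y = 237 sin 194.1° + T_B sin 345° + T_C sin 90° = 0.
The known terms sum to (-229.9, -57.74) N, so 0.9659 T_B + 0.0000 T_C = 229.9 and -0.2588 T_B + 1.0000 T_C = 57.74.
Solving simultaneously: T_B = 238 N, T_C = 119.3 N.

T_C ≈ 119 N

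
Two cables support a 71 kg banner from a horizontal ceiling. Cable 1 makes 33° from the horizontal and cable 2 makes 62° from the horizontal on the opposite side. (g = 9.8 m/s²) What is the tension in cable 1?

Weight W = 71 × 9.8 = 695.8 N acts straight down.
Horizontal: T_1 cos 33° = T_2 cos 62°  →  T_2 = 1.786 T_1.
Vertical: T_1 sin 33° + T_2 sin 62° = 695.8.
Substituting the horizontal relation into the vertical equation gives 2.122 T_1 = 695.8, so T_1 = 327.9 N.

T_1 ≈ 328 N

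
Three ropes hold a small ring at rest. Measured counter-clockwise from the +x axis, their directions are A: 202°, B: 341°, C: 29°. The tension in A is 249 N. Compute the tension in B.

Resolve: ΣF_x = 249 cos 202° + T_B cos 341° + T_C cos 29° = 0.
        ΣF_y = 249 sin 202° + T_B sin 341° + T_C sin 29° = 0.
The known terms sum to (-230.9, -93.28) N, so 0.9455 T_B + 0.8746 T_C = 230.9 and -0.3256 T_B + 0.4848 T_C = 93.28.
Solving simultaneously: T_B = 40.83 N, T_C = 219.8 N.

T_B ≈ 40.8 N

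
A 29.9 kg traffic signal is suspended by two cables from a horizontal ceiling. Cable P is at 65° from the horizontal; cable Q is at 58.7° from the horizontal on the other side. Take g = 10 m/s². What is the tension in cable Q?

Weight W = 29.9 × 10 = 299 N acts straight down.
Horizontal: T_P cos 65° = T_Q cos 58.7°  →  T_P = 1.229 T_Q.
Vertical: T_P sin 65° + T_Q sin 58.7° = 299.
Substituting the horizontal relation into the vertical equation gives 1.969 T_Q = 299, so T_Q = 151.9 N.

T_Q ≈ 152 N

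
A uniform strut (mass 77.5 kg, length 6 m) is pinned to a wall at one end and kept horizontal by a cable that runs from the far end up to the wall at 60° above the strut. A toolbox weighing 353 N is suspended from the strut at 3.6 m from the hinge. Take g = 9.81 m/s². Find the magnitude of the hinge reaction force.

Take torques about the hinge: T sin 60° · 6 = 77.5×9.81×3 + 353×3.6 = 3551.6 N·m.
So T = 3551.6 / (0.8660 × 6) = 683.51 N.
ΣF_x = 0: H_x = T cos 60° = 341.76 N.
ΣF_y = 0: H_y = (77.5×9.81 + 353) − T sin 60° = 1113.3 − 591.94 = 521.34 N.
|H| = √(H_x² + H_y²) = √((341.76)² + (521.34)²) = 623.37 N.

|H| ≈ 623 N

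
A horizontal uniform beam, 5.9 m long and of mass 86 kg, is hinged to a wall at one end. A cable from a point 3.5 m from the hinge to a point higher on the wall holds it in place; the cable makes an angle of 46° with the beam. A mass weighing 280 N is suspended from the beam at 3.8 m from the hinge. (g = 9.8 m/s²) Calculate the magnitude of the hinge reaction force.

|H| ≈ 986 N

Take torques about the hinge: T sin 46° · 3.5 = 86×9.8×2.95 + 280×3.8 = 3550.3 N·m.
So T = 3550.3 / (0.7193 × 3.5) = 1410.1 N.
ΣF_x = 0: H_x = T cos 46° = 979.56 N.
ΣF_y = 0: H_y = (86×9.8 + 280) − T sin 46° = 1122.8 − 1014.4 = 108.44 N.
|H| = √(H_x² + H_y²) = √((979.56)² + (108.44)²) = 985.54 N.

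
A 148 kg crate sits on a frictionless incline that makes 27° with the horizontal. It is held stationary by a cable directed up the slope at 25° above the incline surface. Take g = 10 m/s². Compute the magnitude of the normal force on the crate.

Take axes along and perpendicular to the incline. Weight components: W sin 27° = 671.9 N down-slope, W cos 27° = 1319 N into the surface.
Along incline: T cos 25° = W sin 27° → T = 741.4 N.
Perpendicular: N = W cos 27° − T sin 25° = 1005 N.

N ≈ 1010 N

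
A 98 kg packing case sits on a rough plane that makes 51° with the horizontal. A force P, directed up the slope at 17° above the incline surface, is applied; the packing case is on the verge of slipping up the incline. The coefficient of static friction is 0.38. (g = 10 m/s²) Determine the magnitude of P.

P ≈ 933 N

On the verge of sliding up the incline, friction equals μN and acts down the slope.
Perpendicular: N + P sin 17° = W cos 51° = 616.7 N.
Along incline: P cos 17° = W sin 51° + μN  with W sin 51° = 761.6 N.
Solving the pair for P and N: P = 933.1 N, N = 343.9 N (and f = μN = 130.7 N).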